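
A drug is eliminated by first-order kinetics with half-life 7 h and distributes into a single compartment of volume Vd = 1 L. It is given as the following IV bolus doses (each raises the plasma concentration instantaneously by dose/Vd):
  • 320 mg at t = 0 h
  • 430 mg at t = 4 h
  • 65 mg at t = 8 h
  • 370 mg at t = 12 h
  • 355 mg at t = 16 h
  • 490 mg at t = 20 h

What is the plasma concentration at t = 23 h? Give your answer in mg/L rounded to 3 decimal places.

779.118 mg/L

k = ln 2 / 7 = 0.09902 per h
Dose 1 (320 mg at t=0 h): 320·exp(−0.09902·23) = 32.813 mg/L
Dose 2 (430 mg at t=4 h): 430·exp(−0.09902·19) = 65.522 mg/L
Dose 3 (65 mg at t=8 h): 65·exp(−0.09902·15) = 14.718 mg/L
Dose 4 (370 mg at t=12 h): 370·exp(−0.09902·11) = 124.496 mg/L
Dose 5 (355 mg at t=16 h): 355·exp(−0.09902·7) = 177.500 mg/L
Dose 6 (490 mg at t=20 h): 490·exp(−0.09902·3) = 364.069 mg/L
C(23) = 32.813 + 65.522 + 14.718 + 124.496 + 177.500 + 364.069 = 779.118 mg/L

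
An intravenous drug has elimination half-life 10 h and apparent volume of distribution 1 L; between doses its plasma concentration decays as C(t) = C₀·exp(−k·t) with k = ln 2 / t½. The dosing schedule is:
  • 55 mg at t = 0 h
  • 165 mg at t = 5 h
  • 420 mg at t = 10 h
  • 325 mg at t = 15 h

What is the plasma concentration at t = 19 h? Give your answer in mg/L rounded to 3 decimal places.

548.637 mg/L

k = ln 2 / 10 = 0.06931 per h
Dose 1 (55 mg at t=0 h): 55·exp(−0.06931·19) = 14.737 mg/L
Dose 2 (165 mg at t=5 h): 165·exp(−0.06931·14) = 62.523 mg/L
Dose 3 (420 mg at t=10 h): 420·exp(−0.06931·9) = 225.072 mg/L
Dose 4 (325 mg at t=15 h): 325·exp(−0.06931·4) = 246.304 mg/L
C(19) = 14.737 + 62.523 + 225.072 + 246.304 = 548.637 mg/L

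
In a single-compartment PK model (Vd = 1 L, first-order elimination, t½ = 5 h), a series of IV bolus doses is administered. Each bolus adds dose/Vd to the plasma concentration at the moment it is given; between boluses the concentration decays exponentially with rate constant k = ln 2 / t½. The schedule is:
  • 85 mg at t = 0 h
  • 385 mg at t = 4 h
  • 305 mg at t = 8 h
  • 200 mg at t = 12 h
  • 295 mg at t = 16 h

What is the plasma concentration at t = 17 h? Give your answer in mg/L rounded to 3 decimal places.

k = ln 2 / 5 = 0.13863 per h
Dose 1 (85 mg at t=0 h): 85·exp(−0.13863·17) = 8.052 mg/L
Dose 2 (385 mg at t=4 h): 385·exp(−0.13863·13) = 63.501 mg/L
Dose 3 (305 mg at t=8 h): 305·exp(−0.13863·9) = 87.588 mg/L
Dose 4 (200 mg at t=12 h): 200·exp(−0.13863·5) = 100.000 mg/L
Dose 5 (295 mg at t=16 h): 295·exp(−0.13863·1) = 256.812 mg/L
C(17) = 8.052 + 63.501 + 87.588 + 100.000 + 256.812 = 515.954 mg/L

515.954 mg/L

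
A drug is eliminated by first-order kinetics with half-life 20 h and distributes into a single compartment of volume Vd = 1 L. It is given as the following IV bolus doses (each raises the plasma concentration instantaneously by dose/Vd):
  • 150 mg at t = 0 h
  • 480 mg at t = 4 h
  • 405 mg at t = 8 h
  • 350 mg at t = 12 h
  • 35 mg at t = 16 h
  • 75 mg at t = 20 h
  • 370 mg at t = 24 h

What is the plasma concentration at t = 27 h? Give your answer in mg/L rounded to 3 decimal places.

1109.108 mg/L

k = ln 2 / 20 = 0.03466 per h
Dose 1 (150 mg at t=0 h): 150·exp(−0.03466·27) = 58.844 mg/L
Dose 2 (480 mg at t=4 h): 480·exp(−0.03466·23) = 216.300 mg/L
Dose 3 (405 mg at t=8 h): 405·exp(−0.03466·19) = 209.641 mg/L
Dose 4 (350 mg at t=12 h): 350·exp(−0.03466·15) = 208.111 mg/L
Dose 5 (35 mg at t=16 h): 35·exp(−0.03466·11) = 23.906 mg/L
Dose 6 (75 mg at t=20 h): 75·exp(−0.03466·7) = 58.844 mg/L
Dose 7 (370 mg at t=24 h): 370·exp(−0.03466·3) = 333.463 mg/L
C(27) = 58.844 + 216.300 + 209.641 + 208.111 + 23.906 + 58.844 + 333.463 = 1109.108 mg/L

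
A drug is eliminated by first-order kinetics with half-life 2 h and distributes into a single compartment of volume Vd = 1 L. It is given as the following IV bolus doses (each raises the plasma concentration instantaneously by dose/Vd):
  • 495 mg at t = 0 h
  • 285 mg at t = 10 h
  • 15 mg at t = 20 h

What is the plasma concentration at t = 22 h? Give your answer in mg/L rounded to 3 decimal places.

k = ln 2 / 2 = 0.34657 per h
Dose 1 (495 mg at t=0 h): 495·exp(−0.34657·22) = 0.242 mg/L
Dose 2 (285 mg at t=10 h): 285·exp(−0.34657·12) = 4.453 mg/L
Dose 3 (15 mg at t=20 h): 15·exp(−0.34657·2) = 7.500 mg/L
C(22) = 0.242 + 4.453 + 7.500 = 12.195 mg/L

12.195 mg/L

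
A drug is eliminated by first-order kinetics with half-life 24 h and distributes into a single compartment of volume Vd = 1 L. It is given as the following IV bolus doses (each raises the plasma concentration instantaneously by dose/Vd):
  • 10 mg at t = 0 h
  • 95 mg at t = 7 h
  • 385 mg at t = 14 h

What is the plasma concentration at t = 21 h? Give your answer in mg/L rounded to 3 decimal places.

k = ln 2 / 24 = 0.02888 per h
Dose 1 (10 mg at t=0 h): 10·exp(−0.02888·21) = 5.453 mg/L
Dose 2 (95 mg at t=7 h): 95·exp(−0.02888·14) = 63.405 mg/L
Dose 3 (385 mg at t=14 h): 385·exp(−0.02888·7) = 314.529 mg/L
C(21) = 5.453 + 63.405 + 314.529 = 383.386 mg/L

383.386 mg/L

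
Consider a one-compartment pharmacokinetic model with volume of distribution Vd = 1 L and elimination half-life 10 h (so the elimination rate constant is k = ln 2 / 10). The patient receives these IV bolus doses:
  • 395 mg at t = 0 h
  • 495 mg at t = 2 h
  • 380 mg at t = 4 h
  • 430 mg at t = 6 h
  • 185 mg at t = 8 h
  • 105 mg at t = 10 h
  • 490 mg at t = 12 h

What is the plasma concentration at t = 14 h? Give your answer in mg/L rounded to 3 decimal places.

k = ln 2 / 10 = 0.06931 per h
Dose 1 (395 mg at t=0 h): 395·exp(−0.06931·14) = 149.677 mg/L
Dose 2 (495 mg at t=2 h): 495·exp(−0.06931·12) = 215.461 mg/L
Dose 3 (380 mg at t=4 h): 380·exp(−0.06931·10) = 190.000 mg/L
Dose 4 (430 mg at t=6 h): 430·exp(−0.06931·8) = 246.970 mg/L
Dose 5 (185 mg at t=8 h): 185·exp(−0.06931·6) = 122.054 mg/L
Dose 6 (105 mg at t=10 h): 105·exp(−0.06931·4) = 79.575 mg/L
Dose 7 (490 mg at t=12 h): 490·exp(−0.06931·2) = 426.570 mg/L
C(14) = 149.677 + 215.461 + 190.000 + 246.970 + 122.054 + 79.575 + 426.570 = 1430.308 mg/L

1430.308 mg/L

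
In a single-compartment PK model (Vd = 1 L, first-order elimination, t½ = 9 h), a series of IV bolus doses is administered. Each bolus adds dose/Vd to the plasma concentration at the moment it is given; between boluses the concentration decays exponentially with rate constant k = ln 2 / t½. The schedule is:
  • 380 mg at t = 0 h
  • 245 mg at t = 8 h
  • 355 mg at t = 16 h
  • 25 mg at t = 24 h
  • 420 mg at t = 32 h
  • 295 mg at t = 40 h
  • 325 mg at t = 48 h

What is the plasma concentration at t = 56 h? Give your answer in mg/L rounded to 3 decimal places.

k = ln 2 / 9 = 0.07702 per h
Dose 1 (380 mg at t=0 h): 380·exp(−0.07702·56) = 5.090 mg/L
Dose 2 (245 mg at t=8 h): 245·exp(−0.07702·48) = 6.077 mg/L
Dose 3 (355 mg at t=16 h): 355·exp(−0.07702·40) = 16.305 mg/L
Dose 4 (25 mg at t=24 h): 25·exp(−0.07702·32) = 2.126 mg/L
Dose 5 (420 mg at t=32 h): 420·exp(−0.07702·24) = 66.146 mg/L
Dose 6 (295 mg at t=40 h): 295·exp(−0.07702·16) = 86.032 mg/L
Dose 7 (325 mg at t=48 h): 325·exp(−0.07702·8) = 175.510 mg/L
C(56) = 5.090 + 6.077 + 16.305 + 2.126 + 66.146 + 86.032 + 175.510 = 357.285 mg/L

357.285 mg/L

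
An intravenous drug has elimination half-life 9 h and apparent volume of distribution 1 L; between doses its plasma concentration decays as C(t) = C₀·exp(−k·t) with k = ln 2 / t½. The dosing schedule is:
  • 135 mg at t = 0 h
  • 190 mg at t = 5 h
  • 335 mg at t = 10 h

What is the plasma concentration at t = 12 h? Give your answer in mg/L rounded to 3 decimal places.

k = ln 2 / 9 = 0.07702 per h
Dose 1 (135 mg at t=0 h): 135·exp(−0.07702·12) = 53.575 mg/L
Dose 2 (190 mg at t=5 h): 190·exp(−0.07702·7) = 110.820 mg/L
Dose 3 (335 mg at t=10 h): 335·exp(−0.07702·2) = 287.177 mg/L
C(12) = 53.575 + 110.820 + 287.177 = 451.572 mg/L

451.572 mg/L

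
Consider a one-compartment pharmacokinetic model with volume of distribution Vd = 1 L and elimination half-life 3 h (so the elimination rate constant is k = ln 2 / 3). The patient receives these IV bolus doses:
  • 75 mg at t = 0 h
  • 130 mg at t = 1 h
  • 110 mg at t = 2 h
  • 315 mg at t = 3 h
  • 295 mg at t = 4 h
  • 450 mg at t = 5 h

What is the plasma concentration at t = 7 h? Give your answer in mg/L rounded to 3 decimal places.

638.020 mg/L

k = ln 2 / 3 = 0.23105 per h
Dose 1 (75 mg at t=0 h): 75·exp(−0.23105·7) = 14.882 mg/L
Dose 2 (130 mg at t=1 h): 130·exp(−0.23105·6) = 32.500 mg/L
Dose 3 (110 mg at t=2 h): 110·exp(−0.23105·5) = 34.648 mg/L
Dose 4 (315 mg at t=3 h): 315·exp(−0.23105·4) = 125.008 mg/L
Dose 5 (295 mg at t=4 h): 295·exp(−0.23105·3) = 147.500 mg/L
Dose 6 (450 mg at t=5 h): 450·exp(−0.23105·2) = 283.482 mg/L
C(7) = 14.882 + 32.500 + 34.648 + 125.008 + 147.500 + 283.482 = 638.020 mg/L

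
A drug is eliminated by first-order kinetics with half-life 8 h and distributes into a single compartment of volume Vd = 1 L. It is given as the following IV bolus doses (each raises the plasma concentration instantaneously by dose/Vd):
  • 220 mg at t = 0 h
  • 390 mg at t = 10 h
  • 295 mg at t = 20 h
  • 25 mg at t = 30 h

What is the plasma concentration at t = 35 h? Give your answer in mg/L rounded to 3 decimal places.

k = ln 2 / 8 = 0.08664 per h
Dose 1 (220 mg at t=0 h): 220·exp(−0.08664·35) = 10.603 mg/L
Dose 2 (390 mg at t=10 h): 390·exp(−0.08664·25) = 44.704 mg/L
Dose 3 (295 mg at t=20 h): 295·exp(−0.08664·15) = 80.425 mg/L
Dose 4 (25 mg at t=30 h): 25·exp(−0.08664·5) = 16.210 mg/L
C(35) = 10.603 + 44.704 + 80.425 + 16.210 = 151.942 mg/L

151.942 mg/L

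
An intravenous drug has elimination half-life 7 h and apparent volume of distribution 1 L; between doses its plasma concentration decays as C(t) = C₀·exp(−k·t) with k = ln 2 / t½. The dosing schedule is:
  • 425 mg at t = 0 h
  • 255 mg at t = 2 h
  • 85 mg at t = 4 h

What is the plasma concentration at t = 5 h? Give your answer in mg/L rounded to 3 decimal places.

k = ln 2 / 7 = 0.09902 per h
Dose 1 (425 mg at t=0 h): 425·exp(−0.09902·5) = 259.040 mg/L
Dose 2 (255 mg at t=2 h): 255·exp(−0.09902·3) = 189.464 mg/L
Dose 3 (85 mg at t=4 h): 85·exp(−0.09902·1) = 76.987 mg/L
C(5) = 259.040 + 189.464 + 76.987 = 525.491 mg/L

525.491 mg/L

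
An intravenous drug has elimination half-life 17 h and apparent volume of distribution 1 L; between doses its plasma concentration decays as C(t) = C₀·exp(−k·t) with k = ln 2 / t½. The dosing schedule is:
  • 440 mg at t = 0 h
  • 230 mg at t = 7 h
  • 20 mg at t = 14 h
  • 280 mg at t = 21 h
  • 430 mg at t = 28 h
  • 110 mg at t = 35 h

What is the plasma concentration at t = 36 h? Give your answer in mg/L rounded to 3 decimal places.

747.863 mg/L

k = ln 2 / 17 = 0.04077 per h
Dose 1 (440 mg at t=0 h): 440·exp(−0.04077·36) = 101.386 mg/L
Dose 2 (230 mg at t=7 h): 230·exp(−0.04077·29) = 70.503 mg/L
Dose 3 (20 mg at t=14 h): 20·exp(−0.04077·22) = 8.156 mg/L
Dose 4 (280 mg at t=21 h): 280·exp(−0.04077·15) = 151.895 mg/L
Dose 5 (430 mg at t=28 h): 430·exp(−0.04077·8) = 310.318 mg/L
Dose 6 (110 mg at t=35 h): 110·exp(−0.04077·1) = 105.605 mg/L
C(36) = 101.386 + 70.503 + 8.156 + 151.895 + 310.318 + 105.605 = 747.863 mg/L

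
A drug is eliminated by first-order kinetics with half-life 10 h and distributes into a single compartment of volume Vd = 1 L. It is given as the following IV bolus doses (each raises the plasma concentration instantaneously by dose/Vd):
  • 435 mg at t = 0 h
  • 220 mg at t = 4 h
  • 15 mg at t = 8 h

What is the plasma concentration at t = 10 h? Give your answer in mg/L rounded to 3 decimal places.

375.704 mg/L

k = ln 2 / 10 = 0.06931 per h
Dose 1 (435 mg at t=0 h): 435·exp(−0.06931·10) = 217.500 mg/L
Dose 2 (220 mg at t=4 h): 220·exp(−0.06931·6) = 145.146 mg/L
Dose 3 (15 mg at t=8 h): 15·exp(−0.06931·2) = 13.058 mg/L
C(10) = 217.500 + 145.146 + 13.058 = 375.704 mg/L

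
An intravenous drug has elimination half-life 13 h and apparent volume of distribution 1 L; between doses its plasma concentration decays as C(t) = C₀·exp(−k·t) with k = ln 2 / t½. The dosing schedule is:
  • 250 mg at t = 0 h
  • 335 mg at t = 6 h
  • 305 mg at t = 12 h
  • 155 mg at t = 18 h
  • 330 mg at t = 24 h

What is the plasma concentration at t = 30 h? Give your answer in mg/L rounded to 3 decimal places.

k = ln 2 / 13 = 0.05332 per h
Dose 1 (250 mg at t=0 h): 250·exp(−0.05332·30) = 50.496 mg/L
Dose 2 (335 mg at t=6 h): 335·exp(−0.05332·24) = 93.175 mg/L
Dose 3 (305 mg at t=12 h): 305·exp(−0.05332·18) = 116.812 mg/L
Dose 4 (155 mg at t=18 h): 155·exp(−0.05332·12) = 81.744 mg/L
Dose 5 (330 mg at t=24 h): 330·exp(−0.05332·6) = 239.650 mg/L
C(30) = 50.496 + 93.175 + 116.812 + 81.744 + 239.650 = 581.877 mg/L

581.877 mg/L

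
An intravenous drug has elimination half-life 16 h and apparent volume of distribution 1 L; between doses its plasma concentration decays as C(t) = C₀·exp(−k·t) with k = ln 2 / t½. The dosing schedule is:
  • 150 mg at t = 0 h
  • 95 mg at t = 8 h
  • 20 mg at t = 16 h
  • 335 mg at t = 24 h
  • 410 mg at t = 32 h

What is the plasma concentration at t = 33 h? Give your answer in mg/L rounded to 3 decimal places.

697.105 mg/L

k = ln 2 / 16 = 0.04332 per h
Dose 1 (150 mg at t=0 h): 150·exp(−0.04332·33) = 35.910 mg/L
Dose 2 (95 mg at t=8 h): 95·exp(−0.04332·25) = 32.164 mg/L
Dose 3 (20 mg at t=16 h): 20·exp(−0.04332·17) = 9.576 mg/L
Dose 4 (335 mg at t=24 h): 335·exp(−0.04332·9) = 226.838 mg/L
Dose 5 (410 mg at t=32 h): 410·exp(−0.04332·1) = 392.617 mg/L
C(33) = 35.910 + 32.164 + 9.576 + 226.838 + 392.617 = 697.105 mg/L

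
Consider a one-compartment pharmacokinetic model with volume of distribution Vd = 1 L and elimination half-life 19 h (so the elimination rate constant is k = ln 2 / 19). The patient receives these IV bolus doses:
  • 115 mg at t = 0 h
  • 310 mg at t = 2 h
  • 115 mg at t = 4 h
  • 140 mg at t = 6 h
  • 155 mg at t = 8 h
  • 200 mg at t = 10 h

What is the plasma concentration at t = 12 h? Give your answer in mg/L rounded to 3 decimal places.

k = ln 2 / 19 = 0.03648 per h
Dose 1 (115 mg at t=0 h): 115·exp(−0.03648·12) = 74.229 mg/L
Dose 2 (310 mg at t=2 h): 310·exp(−0.03648·10) = 215.241 mg/L
Dose 3 (115 mg at t=4 h): 115·exp(−0.03648·8) = 85.891 mg/L
Dose 4 (140 mg at t=6 h): 140·exp(−0.03648·6) = 112.478 mg/L
Dose 5 (155 mg at t=8 h): 155·exp(−0.03648·4) = 133.954 mg/L
Dose 6 (200 mg at t=10 h): 200·exp(−0.03648·2) = 185.927 mg/L
C(12) = 74.229 + 215.241 + 85.891 + 112.478 + 133.954 + 185.927 = 807.720 mg/L

807.720 mg/L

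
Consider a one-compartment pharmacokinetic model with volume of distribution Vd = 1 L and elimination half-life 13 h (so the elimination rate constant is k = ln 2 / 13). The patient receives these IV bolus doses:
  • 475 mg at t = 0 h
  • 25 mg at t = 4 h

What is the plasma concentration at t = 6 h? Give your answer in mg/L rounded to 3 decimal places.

k = ln 2 / 13 = 0.05332 per h
Dose 1 (475 mg at t=0 h): 475·exp(−0.05332·6) = 344.950 mg/L
Dose 2 (25 mg at t=4 h): 25·exp(−0.05332·2) = 22.471 mg/L
C(6) = 344.950 + 22.471 = 367.422 mg/L

367.422 mg/L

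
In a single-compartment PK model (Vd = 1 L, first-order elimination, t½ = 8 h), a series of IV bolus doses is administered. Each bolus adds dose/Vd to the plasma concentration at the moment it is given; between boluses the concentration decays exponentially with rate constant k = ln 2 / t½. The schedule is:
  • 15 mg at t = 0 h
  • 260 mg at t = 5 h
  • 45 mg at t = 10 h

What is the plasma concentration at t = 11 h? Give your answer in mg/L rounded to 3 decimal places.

k = ln 2 / 8 = 0.08664 per h
Dose 1 (15 mg at t=0 h): 15·exp(−0.08664·11) = 5.783 mg/L
Dose 2 (260 mg at t=5 h): 260·exp(−0.08664·6) = 154.597 mg/L
Dose 3 (45 mg at t=10 h): 45·exp(−0.08664·1) = 41.265 mg/L
C(11) = 5.783 + 154.597 + 41.265 = 201.645 mg/L

201.645 mg/L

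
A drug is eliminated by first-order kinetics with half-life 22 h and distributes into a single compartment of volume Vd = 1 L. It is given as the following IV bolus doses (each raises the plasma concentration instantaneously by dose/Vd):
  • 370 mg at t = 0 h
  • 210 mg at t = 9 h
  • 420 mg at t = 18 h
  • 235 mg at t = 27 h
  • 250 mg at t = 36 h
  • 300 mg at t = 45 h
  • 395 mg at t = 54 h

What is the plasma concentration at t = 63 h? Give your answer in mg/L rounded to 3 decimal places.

840.883 mg/L

k = ln 2 / 22 = 0.03151 per h
Dose 1 (370 mg at t=0 h): 370·exp(−0.03151·63) = 50.835 mg/L
Dose 2 (210 mg at t=9 h): 210·exp(−0.03151·54) = 38.311 mg/L
Dose 3 (420 mg at t=18 h): 420·exp(−0.03151·45) = 101.743 mg/L
Dose 4 (235 mg at t=27 h): 235·exp(−0.03151·36) = 75.592 mg/L
Dose 5 (250 mg at t=36 h): 250·exp(−0.03151·27) = 106.781 mg/L
Dose 6 (300 mg at t=45 h): 300·exp(−0.03151·18) = 170.147 mg/L
Dose 7 (395 mg at t=54 h): 395·exp(−0.03151·9) = 297.474 mg/L
C(63) = 50.835 + 38.311 + 101.743 + 75.592 + 106.781 + 170.147 + 297.474 = 840.883 mg/L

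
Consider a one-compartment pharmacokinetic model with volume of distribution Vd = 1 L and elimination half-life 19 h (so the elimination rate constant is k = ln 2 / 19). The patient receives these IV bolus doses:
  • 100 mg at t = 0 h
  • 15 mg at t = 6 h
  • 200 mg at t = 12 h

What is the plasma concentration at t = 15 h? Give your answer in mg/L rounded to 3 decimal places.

247.924 mg/L

k = ln 2 / 19 = 0.03648 per h
Dose 1 (100 mg at t=0 h): 100·exp(−0.03648·15) = 57.856 mg/L
Dose 2 (15 mg at t=6 h): 15·exp(−0.03648·9) = 10.802 mg/L
Dose 3 (200 mg at t=12 h): 200·exp(−0.03648·3) = 179.266 mg/L
C(15) = 57.856 + 10.802 + 179.266 = 247.924 mg/L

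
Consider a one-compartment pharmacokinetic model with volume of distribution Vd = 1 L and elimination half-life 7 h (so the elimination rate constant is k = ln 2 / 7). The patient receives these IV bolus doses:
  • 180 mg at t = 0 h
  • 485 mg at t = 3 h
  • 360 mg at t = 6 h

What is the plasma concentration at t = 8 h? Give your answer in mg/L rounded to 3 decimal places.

k = ln 2 / 7 = 0.09902 per h
Dose 1 (180 mg at t=0 h): 180·exp(−0.09902·8) = 81.515 mg/L
Dose 2 (485 mg at t=3 h): 485·exp(−0.09902·5) = 295.611 mg/L
Dose 3 (360 mg at t=6 h): 360·exp(−0.09902·2) = 295.321 mg/L
C(8) = 81.515 + 295.611 + 295.321 = 672.447 mg/L

672.447 mg/L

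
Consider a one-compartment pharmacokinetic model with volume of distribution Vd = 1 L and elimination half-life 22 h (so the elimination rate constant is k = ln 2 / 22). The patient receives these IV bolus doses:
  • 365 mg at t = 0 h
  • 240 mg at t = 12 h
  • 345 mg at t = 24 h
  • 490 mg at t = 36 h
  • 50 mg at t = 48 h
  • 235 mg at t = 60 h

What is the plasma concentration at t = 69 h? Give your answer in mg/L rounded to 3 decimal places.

k = ln 2 / 22 = 0.03151 per h
Dose 1 (365 mg at t=0 h): 365·exp(−0.03151·69) = 41.510 mg/L
Dose 2 (240 mg at t=12 h): 240·exp(−0.03151·57) = 39.835 mg/L
Dose 3 (345 mg at t=24 h): 345·exp(−0.03151·45) = 83.575 mg/L
Dose 4 (490 mg at t=36 h): 490·exp(−0.03151·33) = 173.241 mg/L
Dose 5 (50 mg at t=48 h): 50·exp(−0.03151·21) = 25.800 mg/L
Dose 6 (235 mg at t=60 h): 235·exp(−0.03151·9) = 176.978 mg/L
C(69) = 41.510 + 39.835 + 83.575 + 173.241 + 25.800 + 176.978 = 540.940 mg/L

540.940 mg/L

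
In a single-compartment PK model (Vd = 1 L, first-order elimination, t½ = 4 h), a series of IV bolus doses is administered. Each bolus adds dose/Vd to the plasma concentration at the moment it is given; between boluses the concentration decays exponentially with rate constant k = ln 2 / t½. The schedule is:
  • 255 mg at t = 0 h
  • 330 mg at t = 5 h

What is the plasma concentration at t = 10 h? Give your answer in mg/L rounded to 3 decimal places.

k = ln 2 / 4 = 0.17329 per h
Dose 1 (255 mg at t=0 h): 255·exp(−0.17329·10) = 45.078 mg/L
Dose 2 (330 mg at t=5 h): 330·exp(−0.17329·5) = 138.748 mg/L
C(10) = 45.078 + 138.748 = 183.826 mg/L

183.826 mg/L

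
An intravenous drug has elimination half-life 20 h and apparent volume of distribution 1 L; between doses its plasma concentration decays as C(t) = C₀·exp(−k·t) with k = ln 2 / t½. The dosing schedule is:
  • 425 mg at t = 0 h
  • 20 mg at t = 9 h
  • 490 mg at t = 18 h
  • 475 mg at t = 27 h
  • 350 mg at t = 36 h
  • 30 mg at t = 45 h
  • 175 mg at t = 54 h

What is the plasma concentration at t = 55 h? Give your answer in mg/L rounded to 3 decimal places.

754.575 mg/L

k = ln 2 / 20 = 0.03466 per h
Dose 1 (425 mg at t=0 h): 425·exp(−0.03466·55) = 63.177 mg/L
Dose 2 (20 mg at t=9 h): 20·exp(−0.03466·46) = 4.061 mg/L
Dose 3 (490 mg at t=18 h): 490·exp(−0.03466·37) = 135.922 mg/L
Dose 4 (475 mg at t=27 h): 475·exp(−0.03466·28) = 179.991 mg/L
Dose 5 (350 mg at t=36 h): 350·exp(−0.03466·19) = 181.171 mg/L
Dose 6 (30 mg at t=45 h): 30·exp(−0.03466·10) = 21.213 mg/L
Dose 7 (175 mg at t=54 h): 175·exp(−0.03466·1) = 169.039 mg/L
C(55) = 63.177 + 4.061 + 135.922 + 179.991 + 181.171 + 21.213 + 169.039 = 754.575 mg/L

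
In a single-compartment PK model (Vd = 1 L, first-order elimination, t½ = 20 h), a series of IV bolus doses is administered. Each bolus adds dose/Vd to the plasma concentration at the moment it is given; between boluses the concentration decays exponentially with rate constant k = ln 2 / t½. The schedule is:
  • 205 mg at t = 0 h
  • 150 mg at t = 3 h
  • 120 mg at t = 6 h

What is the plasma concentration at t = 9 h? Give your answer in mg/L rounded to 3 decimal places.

k = ln 2 / 20 = 0.03466 per h
Dose 1 (205 mg at t=0 h): 205·exp(−0.03466·9) = 150.069 mg/L
Dose 2 (150 mg at t=3 h): 150·exp(−0.03466·6) = 121.838 mg/L
Dose 3 (120 mg at t=6 h): 120·exp(−0.03466·3) = 108.150 mg/L
C(9) = 150.069 + 121.838 + 108.150 = 380.057 mg/L

380.057 mg/L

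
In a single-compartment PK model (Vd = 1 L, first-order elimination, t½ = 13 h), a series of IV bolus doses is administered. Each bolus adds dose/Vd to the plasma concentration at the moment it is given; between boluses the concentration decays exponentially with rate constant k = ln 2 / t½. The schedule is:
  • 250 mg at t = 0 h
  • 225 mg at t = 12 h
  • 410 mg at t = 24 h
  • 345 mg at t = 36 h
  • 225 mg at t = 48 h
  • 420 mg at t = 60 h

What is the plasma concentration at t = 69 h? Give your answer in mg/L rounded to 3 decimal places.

447.043 mg/L

k = ln 2 / 13 = 0.05332 per h
Dose 1 (250 mg at t=0 h): 250·exp(−0.05332·69) = 6.312 mg/L
Dose 2 (225 mg at t=12 h): 225·exp(−0.05332·57) = 10.772 mg/L
Dose 3 (410 mg at t=24 h): 410·exp(−0.05332·45) = 37.218 mg/L
Dose 4 (345 mg at t=36 h): 345·exp(−0.05332·33) = 59.384 mg/L
Dose 5 (225 mg at t=48 h): 225·exp(−0.05332·21) = 73.435 mg/L
Dose 6 (420 mg at t=60 h): 420·exp(−0.05332·9) = 259.923 mg/L
C(69) = 6.312 + 10.772 + 37.218 + 59.384 + 73.435 + 259.923 = 447.043 mg/L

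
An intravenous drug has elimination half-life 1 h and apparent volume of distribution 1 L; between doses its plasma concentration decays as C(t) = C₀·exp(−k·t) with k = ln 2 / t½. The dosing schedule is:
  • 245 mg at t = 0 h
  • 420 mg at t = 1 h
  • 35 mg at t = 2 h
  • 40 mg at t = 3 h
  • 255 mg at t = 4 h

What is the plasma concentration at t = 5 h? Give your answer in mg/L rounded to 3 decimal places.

k = ln 2 / 1 = 0.69315 per h
Dose 1 (245 mg at t=0 h): 245·exp(−0.69315·5) = 7.656 mg/L
Dose 2 (420 mg at t=1 h): 420·exp(−0.69315·4) = 26.250 mg/L
Dose 3 (35 mg at t=2 h): 35·exp(−0.69315·3) = 4.375 mg/L
Dose 4 (40 mg at t=3 h): 40·exp(−0.69315·2) = 10.000 mg/L
Dose 5 (255 mg at t=4 h): 255·exp(−0.69315·1) = 127.500 mg/L
C(5) = 7.656 + 26.250 + 4.375 + 10.000 + 127.500 = 175.781 mg/L

175.781 mg/L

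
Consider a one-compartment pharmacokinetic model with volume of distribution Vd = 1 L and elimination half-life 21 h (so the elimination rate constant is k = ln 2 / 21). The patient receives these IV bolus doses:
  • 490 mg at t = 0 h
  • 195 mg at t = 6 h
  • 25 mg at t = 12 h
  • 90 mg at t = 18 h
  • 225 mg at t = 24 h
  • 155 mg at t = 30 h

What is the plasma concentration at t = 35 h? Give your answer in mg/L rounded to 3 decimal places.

k = ln 2 / 21 = 0.03301 per h
Dose 1 (490 mg at t=0 h): 490·exp(−0.03301·35) = 154.340 mg/L
Dose 2 (195 mg at t=6 h): 195·exp(−0.03301·29) = 74.873 mg/L
Dose 3 (25 mg at t=12 h): 25·exp(−0.03301·23) = 11.701 mg/L
Dose 4 (90 mg at t=18 h): 90·exp(−0.03301·17) = 51.351 mg/L
Dose 5 (225 mg at t=24 h): 225·exp(−0.03301·11) = 156.495 mg/L
Dose 6 (155 mg at t=30 h): 155·exp(−0.03301·5) = 131.419 mg/L
C(35) = 154.340 + 74.873 + 11.701 + 51.351 + 156.495 + 131.419 = 580.180 mg/L

580.180 mg/L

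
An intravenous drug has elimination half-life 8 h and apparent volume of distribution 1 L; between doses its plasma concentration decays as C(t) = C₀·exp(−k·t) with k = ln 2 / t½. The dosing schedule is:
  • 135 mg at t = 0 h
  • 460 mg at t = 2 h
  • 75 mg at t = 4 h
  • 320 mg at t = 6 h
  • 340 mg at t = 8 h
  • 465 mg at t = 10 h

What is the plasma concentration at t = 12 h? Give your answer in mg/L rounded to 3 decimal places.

k = ln 2 / 8 = 0.08664 per h
Dose 1 (135 mg at t=0 h): 135·exp(−0.08664·12) = 47.730 mg/L
Dose 2 (460 mg at t=2 h): 460·exp(−0.08664·10) = 193.406 mg/L
Dose 3 (75 mg at t=4 h): 75·exp(−0.08664·8) = 37.500 mg/L
Dose 4 (320 mg at t=6 h): 320·exp(−0.08664·6) = 190.273 mg/L
Dose 5 (340 mg at t=8 h): 340·exp(−0.08664·4) = 240.416 mg/L
Dose 6 (465 mg at t=10 h): 465·exp(−0.08664·2) = 391.017 mg/L
C(12) = 47.730 + 193.406 + 37.500 + 190.273 + 240.416 + 391.017 = 1100.342 mg/L

1100.342 mg/L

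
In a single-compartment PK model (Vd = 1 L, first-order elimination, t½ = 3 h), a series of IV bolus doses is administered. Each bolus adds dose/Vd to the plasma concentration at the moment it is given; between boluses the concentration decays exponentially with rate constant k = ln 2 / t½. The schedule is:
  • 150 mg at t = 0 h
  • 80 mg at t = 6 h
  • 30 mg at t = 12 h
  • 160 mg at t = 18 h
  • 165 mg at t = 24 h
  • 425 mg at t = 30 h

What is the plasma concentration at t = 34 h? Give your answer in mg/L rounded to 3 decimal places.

189.368 mg/L

k = ln 2 / 3 = 0.23105 per h
Dose 1 (150 mg at t=0 h): 150·exp(−0.23105·34) = 0.058 mg/L
Dose 2 (80 mg at t=6 h): 80·exp(−0.23105·28) = 0.124 mg/L
Dose 3 (30 mg at t=12 h): 30·exp(−0.23105·22) = 0.186 mg/L
Dose 4 (160 mg at t=18 h): 160·exp(−0.23105·16) = 3.969 mg/L
Dose 5 (165 mg at t=24 h): 165·exp(−0.23105·10) = 16.370 mg/L
Dose 6 (425 mg at t=30 h): 425·exp(−0.23105·4) = 168.661 mg/L
C(34) = 0.058 + 0.124 + 0.186 + 3.969 + 16.370 + 168.661 = 189.368 mg/L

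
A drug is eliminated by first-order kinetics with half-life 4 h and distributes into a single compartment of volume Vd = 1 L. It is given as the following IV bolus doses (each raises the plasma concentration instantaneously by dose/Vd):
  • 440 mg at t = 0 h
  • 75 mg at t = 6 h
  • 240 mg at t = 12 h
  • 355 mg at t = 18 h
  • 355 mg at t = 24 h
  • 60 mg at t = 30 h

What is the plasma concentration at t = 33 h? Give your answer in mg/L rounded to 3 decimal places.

145.140 mg/L

k = ln 2 / 4 = 0.17329 per h
Dose 1 (440 mg at t=0 h): 440·exp(−0.17329·33) = 1.445 mg/L
Dose 2 (75 mg at t=6 h): 75·exp(−0.17329·27) = 0.697 mg/L
Dose 3 (240 mg at t=12 h): 240·exp(−0.17329·21) = 6.307 mg/L
Dose 4 (355 mg at t=18 h): 355·exp(−0.17329·15) = 26.386 mg/L
Dose 5 (355 mg at t=24 h): 355·exp(−0.17329·9) = 74.630 mg/L
Dose 6 (60 mg at t=30 h): 60·exp(−0.17329·3) = 35.676 mg/L
C(33) = 1.445 + 0.697 + 6.307 + 26.386 + 74.630 + 35.676 = 145.140 mg/L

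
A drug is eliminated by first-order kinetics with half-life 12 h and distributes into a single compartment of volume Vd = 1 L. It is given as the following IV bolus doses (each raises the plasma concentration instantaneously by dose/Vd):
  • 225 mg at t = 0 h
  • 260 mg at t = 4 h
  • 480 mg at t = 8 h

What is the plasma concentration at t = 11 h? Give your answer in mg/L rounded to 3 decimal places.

696.349 mg/L

k = ln 2 / 12 = 0.05776 per h
Dose 1 (225 mg at t=0 h): 225·exp(−0.05776·11) = 119.190 mg/L
Dose 2 (260 mg at t=4 h): 260·exp(−0.05776·7) = 173.529 mg/L
Dose 3 (480 mg at t=8 h): 480·exp(−0.05776·3) = 403.630 mg/L
C(11) = 119.190 + 173.529 + 403.630 = 696.349 mg/L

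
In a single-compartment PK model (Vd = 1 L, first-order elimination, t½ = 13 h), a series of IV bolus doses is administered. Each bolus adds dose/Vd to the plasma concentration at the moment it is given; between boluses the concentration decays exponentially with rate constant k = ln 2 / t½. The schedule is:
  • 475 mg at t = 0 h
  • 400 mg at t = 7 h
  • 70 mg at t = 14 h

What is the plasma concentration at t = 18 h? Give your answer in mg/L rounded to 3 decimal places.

k = ln 2 / 13 = 0.05332 per h
Dose 1 (475 mg at t=0 h): 475·exp(−0.05332·18) = 181.921 mg/L
Dose 2 (400 mg at t=7 h): 400·exp(−0.05332·11) = 222.506 mg/L
Dose 3 (70 mg at t=14 h): 70·exp(−0.05332·4) = 56.555 mg/L
C(18) = 181.921 + 222.506 + 56.555 = 460.983 mg/L

460.983 mg/L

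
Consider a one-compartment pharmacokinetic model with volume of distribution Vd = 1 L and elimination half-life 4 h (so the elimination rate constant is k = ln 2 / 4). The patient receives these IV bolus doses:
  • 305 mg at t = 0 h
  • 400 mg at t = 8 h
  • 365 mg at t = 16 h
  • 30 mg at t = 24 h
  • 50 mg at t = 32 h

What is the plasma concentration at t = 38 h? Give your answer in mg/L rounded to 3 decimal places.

31.026 mg/L

k = ln 2 / 4 = 0.17329 per h
Dose 1 (305 mg at t=0 h): 305·exp(−0.17329·38) = 0.421 mg/L
Dose 2 (400 mg at t=8 h): 400·exp(−0.17329·30) = 2.210 mg/L
Dose 3 (365 mg at t=16 h): 365·exp(−0.17329·22) = 8.065 mg/L
Dose 4 (30 mg at t=24 h): 30·exp(−0.17329·14) = 2.652 mg/L
Dose 5 (50 mg at t=32 h): 50·exp(−0.17329·6) = 17.678 mg/L
C(38) = 0.421 + 2.210 + 8.065 + 2.652 + 17.678 = 31.026 mg/L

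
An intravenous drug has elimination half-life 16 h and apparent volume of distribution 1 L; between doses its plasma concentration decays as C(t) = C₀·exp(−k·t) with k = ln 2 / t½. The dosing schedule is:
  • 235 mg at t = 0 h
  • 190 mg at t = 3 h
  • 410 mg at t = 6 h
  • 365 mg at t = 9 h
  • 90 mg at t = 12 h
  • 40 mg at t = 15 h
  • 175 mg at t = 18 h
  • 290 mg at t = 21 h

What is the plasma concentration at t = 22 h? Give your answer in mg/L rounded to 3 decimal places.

k = ln 2 / 16 = 0.04332 per h
Dose 1 (235 mg at t=0 h): 235·exp(−0.04332·22) = 90.605 mg/L
Dose 2 (190 mg at t=3 h): 190·exp(−0.04332·19) = 83.422 mg/L
Dose 3 (410 mg at t=6 h): 410·exp(−0.04332·16) = 205.000 mg/L
Dose 4 (365 mg at t=9 h): 365·exp(−0.04332·13) = 207.829 mg/L
Dose 5 (90 mg at t=12 h): 90·exp(−0.04332·10) = 58.358 mg/L
Dose 6 (40 mg at t=15 h): 40·exp(−0.04332·7) = 29.537 mg/L
Dose 7 (175 mg at t=18 h): 175·exp(−0.04332·4) = 147.157 mg/L
Dose 8 (290 mg at t=21 h): 290·exp(−0.04332·1) = 277.705 mg/L
C(22) = 90.605 + 83.422 + 205.000 + 207.829 + 58.358 + 29.537 + 147.157 + 277.705 = 1099.612 mg/L

1099.612 mg/L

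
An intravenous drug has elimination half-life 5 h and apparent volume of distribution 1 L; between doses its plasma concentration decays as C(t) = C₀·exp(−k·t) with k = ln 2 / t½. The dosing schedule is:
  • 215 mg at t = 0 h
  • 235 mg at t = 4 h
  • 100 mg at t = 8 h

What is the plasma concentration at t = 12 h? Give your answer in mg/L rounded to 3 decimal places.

175.691 mg/L

k = ln 2 / 5 = 0.13863 per h
Dose 1 (215 mg at t=0 h): 215·exp(−0.13863·12) = 40.735 mg/L
Dose 2 (235 mg at t=4 h): 235·exp(−0.13863·8) = 77.521 mg/L
Dose 3 (100 mg at t=8 h): 100·exp(−0.13863·4) = 57.435 mg/L
C(12) = 40.735 + 77.521 + 57.435 = 175.691 mg/L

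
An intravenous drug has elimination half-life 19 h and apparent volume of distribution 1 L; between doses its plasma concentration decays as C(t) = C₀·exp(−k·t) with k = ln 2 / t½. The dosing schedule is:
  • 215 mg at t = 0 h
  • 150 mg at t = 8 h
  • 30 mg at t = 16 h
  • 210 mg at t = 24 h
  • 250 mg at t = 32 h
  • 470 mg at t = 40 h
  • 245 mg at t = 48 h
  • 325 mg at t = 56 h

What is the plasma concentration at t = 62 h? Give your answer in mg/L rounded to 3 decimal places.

803.855 mg/L

k = ln 2 / 19 = 0.03648 per h
Dose 1 (215 mg at t=0 h): 215·exp(−0.03648·62) = 22.394 mg/L
Dose 2 (150 mg at t=8 h): 150·exp(−0.03648·54) = 20.919 mg/L
Dose 3 (30 mg at t=16 h): 30·exp(−0.03648·46) = 5.602 mg/L
Dose 4 (210 mg at t=24 h): 210·exp(−0.03648·38) = 52.500 mg/L
Dose 5 (250 mg at t=32 h): 250·exp(−0.03648·30) = 83.682 mg/L
Dose 6 (470 mg at t=40 h): 470·exp(−0.03648·22) = 210.638 mg/L
Dose 7 (245 mg at t=48 h): 245·exp(−0.03648·14) = 147.013 mg/L
Dose 8 (325 mg at t=56 h): 325·exp(−0.03648·6) = 261.109 mg/L
C(62) = 22.394 + 20.919 + 5.602 + 52.500 + 83.682 + 210.638 + 147.013 + 261.109 = 803.855 mg/L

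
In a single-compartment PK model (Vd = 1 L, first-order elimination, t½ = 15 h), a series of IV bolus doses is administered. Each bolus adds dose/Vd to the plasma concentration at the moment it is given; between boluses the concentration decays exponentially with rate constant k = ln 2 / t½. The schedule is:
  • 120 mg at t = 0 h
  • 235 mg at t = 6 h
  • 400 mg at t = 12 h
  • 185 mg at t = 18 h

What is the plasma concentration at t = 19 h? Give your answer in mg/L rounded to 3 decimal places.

k = ln 2 / 15 = 0.04621 per h
Dose 1 (120 mg at t=0 h): 120·exp(−0.04621·19) = 49.874 mg/L
Dose 2 (235 mg at t=6 h): 235·exp(−0.04621·13) = 128.877 mg/L
Dose 3 (400 mg at t=12 h): 400·exp(−0.04621·7) = 289.454 mg/L
Dose 4 (185 mg at t=18 h): 185·exp(−0.04621·1) = 176.646 mg/L
C(19) = 49.874 + 128.877 + 289.454 + 176.646 = 644.851 mg/L

644.851 mg/L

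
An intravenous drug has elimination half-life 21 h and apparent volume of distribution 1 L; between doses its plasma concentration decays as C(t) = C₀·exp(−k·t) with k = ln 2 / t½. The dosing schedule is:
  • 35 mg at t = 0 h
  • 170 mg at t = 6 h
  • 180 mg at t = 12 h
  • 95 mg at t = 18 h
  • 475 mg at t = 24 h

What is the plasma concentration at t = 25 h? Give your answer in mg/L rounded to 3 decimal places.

758.313 mg/L

k = ln 2 / 21 = 0.03301 per h
Dose 1 (35 mg at t=0 h): 35·exp(−0.03301·25) = 15.336 mg/L
Dose 2 (170 mg at t=6 h): 170·exp(−0.03301·19) = 90.801 mg/L
Dose 3 (180 mg at t=12 h): 180·exp(−0.03301·13) = 117.198 mg/L
Dose 4 (95 mg at t=18 h): 95·exp(−0.03301·7) = 75.402 mg/L
Dose 5 (475 mg at t=24 h): 475·exp(−0.03301·1) = 459.578 mg/L
C(25) = 15.336 + 90.801 + 117.198 + 75.402 + 459.578 = 758.313 mg/L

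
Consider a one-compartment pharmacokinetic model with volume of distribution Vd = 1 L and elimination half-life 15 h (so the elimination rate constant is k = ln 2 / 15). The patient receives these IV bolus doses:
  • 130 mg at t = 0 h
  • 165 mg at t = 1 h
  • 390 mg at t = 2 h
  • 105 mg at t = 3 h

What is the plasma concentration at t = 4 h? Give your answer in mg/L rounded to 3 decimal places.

707.532 mg/L

k = ln 2 / 15 = 0.04621 per h
Dose 1 (130 mg at t=0 h): 130·exp(−0.04621·4) = 108.061 mg/L
Dose 2 (165 mg at t=1 h): 165·exp(−0.04621·3) = 143.641 mg/L
Dose 3 (390 mg at t=2 h): 390·exp(−0.04621·2) = 355.572 mg/L
Dose 4 (105 mg at t=3 h): 105·exp(−0.04621·1) = 100.258 mg/L
C(4) = 108.061 + 143.641 + 355.572 + 100.258 = 707.532 mg/L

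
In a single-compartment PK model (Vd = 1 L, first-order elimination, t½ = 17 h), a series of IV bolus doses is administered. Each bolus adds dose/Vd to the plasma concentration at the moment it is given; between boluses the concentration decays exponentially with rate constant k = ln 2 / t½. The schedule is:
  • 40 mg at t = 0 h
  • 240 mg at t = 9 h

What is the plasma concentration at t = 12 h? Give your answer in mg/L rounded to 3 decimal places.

236.890 mg/L

k = ln 2 / 17 = 0.04077 per h
Dose 1 (40 mg at t=0 h): 40·exp(−0.04077·12) = 24.523 mg/L
Dose 2 (240 mg at t=9 h): 240·exp(−0.04077·3) = 212.368 mg/L
C(12) = 24.523 + 212.368 = 236.890 mg/L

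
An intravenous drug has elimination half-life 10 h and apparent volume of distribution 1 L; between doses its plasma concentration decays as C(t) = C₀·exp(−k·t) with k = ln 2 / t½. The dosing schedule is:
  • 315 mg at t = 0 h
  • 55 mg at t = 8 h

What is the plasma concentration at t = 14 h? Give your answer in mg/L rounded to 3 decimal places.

155.649 mg/L

k = ln 2 / 10 = 0.06931 per h
Dose 1 (315 mg at t=0 h): 315·exp(−0.06931·14) = 119.363 mg/L
Dose 2 (55 mg at t=8 h): 55·exp(−0.06931·6) = 36.286 mg/L
C(14) = 119.363 + 36.286 = 155.649 mg/L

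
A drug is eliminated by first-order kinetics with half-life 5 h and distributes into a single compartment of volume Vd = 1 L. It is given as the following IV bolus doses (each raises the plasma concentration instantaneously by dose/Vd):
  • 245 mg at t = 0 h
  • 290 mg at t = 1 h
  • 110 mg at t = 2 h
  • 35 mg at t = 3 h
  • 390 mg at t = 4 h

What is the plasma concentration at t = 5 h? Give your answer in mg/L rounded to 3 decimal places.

k = ln 2 / 5 = 0.13863 per h
Dose 1 (245 mg at t=0 h): 245·exp(−0.13863·5) = 122.500 mg/L
Dose 2 (290 mg at t=1 h): 290·exp(−0.13863·4) = 166.561 mg/L
Dose 3 (110 mg at t=2 h): 110·exp(−0.13863·3) = 72.573 mg/L
Dose 4 (35 mg at t=3 h): 35·exp(−0.13863·2) = 26.525 mg/L
Dose 5 (390 mg at t=4 h): 390·exp(−0.13863·1) = 339.515 mg/L
C(5) = 122.500 + 166.561 + 72.573 + 26.525 + 339.515 = 727.674 mg/L

727.674 mg/L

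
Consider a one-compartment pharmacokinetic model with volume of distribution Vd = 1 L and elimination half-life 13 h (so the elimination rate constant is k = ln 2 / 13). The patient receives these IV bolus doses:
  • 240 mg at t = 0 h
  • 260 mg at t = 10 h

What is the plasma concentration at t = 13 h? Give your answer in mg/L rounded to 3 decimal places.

341.567 mg/L

k = ln 2 / 13 = 0.05332 per h
Dose 1 (240 mg at t=0 h): 240·exp(−0.05332·13) = 120.000 mg/L
Dose 2 (260 mg at t=10 h): 260·exp(−0.05332·3) = 221.567 mg/L
C(13) = 120.000 + 221.567 = 341.567 mg/L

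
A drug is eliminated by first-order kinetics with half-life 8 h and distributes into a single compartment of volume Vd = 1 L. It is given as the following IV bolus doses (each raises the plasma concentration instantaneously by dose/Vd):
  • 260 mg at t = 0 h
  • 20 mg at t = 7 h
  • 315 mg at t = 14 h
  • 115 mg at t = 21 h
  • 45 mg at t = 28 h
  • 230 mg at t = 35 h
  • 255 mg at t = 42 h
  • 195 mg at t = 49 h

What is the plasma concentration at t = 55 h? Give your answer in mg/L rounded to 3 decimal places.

k = ln 2 / 8 = 0.08664 per h
Dose 1 (260 mg at t=0 h): 260·exp(−0.08664·55) = 2.215 mg/L
Dose 2 (20 mg at t=7 h): 20·exp(−0.08664·48) = 0.313 mg/L
Dose 3 (315 mg at t=14 h): 315·exp(−0.08664·41) = 9.027 mg/L
Dose 4 (115 mg at t=21 h): 115·exp(−0.08664·34) = 6.044 mg/L
Dose 5 (45 mg at t=28 h): 45·exp(−0.08664·27) = 4.337 mg/L
Dose 6 (230 mg at t=35 h): 230·exp(−0.08664·20) = 40.659 mg/L
Dose 7 (255 mg at t=42 h): 255·exp(−0.08664·13) = 82.674 mg/L
Dose 8 (195 mg at t=49 h): 195·exp(−0.08664·6) = 115.948 mg/L
C(55) = 2.215 + 0.313 + 9.027 + 6.044 + 4.337 + 40.659 + 82.674 + 115.948 = 261.216 mg/L

261.216 mg/L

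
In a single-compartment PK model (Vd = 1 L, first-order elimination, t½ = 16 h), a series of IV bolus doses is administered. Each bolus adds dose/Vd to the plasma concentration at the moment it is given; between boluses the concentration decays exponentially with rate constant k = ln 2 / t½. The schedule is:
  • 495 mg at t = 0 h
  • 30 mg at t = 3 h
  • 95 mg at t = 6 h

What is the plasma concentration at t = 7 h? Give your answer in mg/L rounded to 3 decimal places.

k = ln 2 / 16 = 0.04332 per h
Dose 1 (495 mg at t=0 h): 495·exp(−0.04332·7) = 365.514 mg/L
Dose 2 (30 mg at t=3 h): 30·exp(−0.04332·4) = 25.227 mg/L
Dose 3 (95 mg at t=6 h): 95·exp(−0.04332·1) = 90.972 mg/L
C(7) = 365.514 + 25.227 + 90.972 = 481.714 mg/L

481.714 mg/L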